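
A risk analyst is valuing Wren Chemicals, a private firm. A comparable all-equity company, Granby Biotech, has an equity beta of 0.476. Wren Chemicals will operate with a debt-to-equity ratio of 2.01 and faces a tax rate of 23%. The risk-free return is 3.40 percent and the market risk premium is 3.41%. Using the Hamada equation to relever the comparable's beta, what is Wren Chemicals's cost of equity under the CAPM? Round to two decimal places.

β_L = β_U × [1 + (1 − t)(D/E)] = 0.476 × [1 + (1 − 0.23) × 2.01]
    = 0.476 × [1 + 0.77 × 2.01] = 0.476 × 2.5477 = 1.2127
E(R) = R_f + β_L × MRP = 3.40% + 1.2127 × 3.41% = 7.54%

7.54%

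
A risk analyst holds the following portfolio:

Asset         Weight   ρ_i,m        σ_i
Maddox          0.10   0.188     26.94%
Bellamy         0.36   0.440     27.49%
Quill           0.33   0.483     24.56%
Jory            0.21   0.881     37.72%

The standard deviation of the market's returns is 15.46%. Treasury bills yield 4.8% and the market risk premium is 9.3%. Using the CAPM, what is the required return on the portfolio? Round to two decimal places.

β_Maddox = 0.188 × 26.94% / 15.46% = 0.3276
β_Bellamy = 0.440 × 27.49% / 15.46% = 0.7824
β_Quill = 0.483 × 24.56% / 15.46% = 0.7673
β_Jory = 0.881 × 37.72% / 15.46% = 2.1495
β_P = Σ w_i β_i = 0.10×0.3276 + 0.36×0.7824 + 0.33×0.7673 + 0.21×2.1495 = 1.0190
E(R_P) = R_f + β_P × MRP = 4.8% + 1.0190 × 9.3% = 14.28%

14.28%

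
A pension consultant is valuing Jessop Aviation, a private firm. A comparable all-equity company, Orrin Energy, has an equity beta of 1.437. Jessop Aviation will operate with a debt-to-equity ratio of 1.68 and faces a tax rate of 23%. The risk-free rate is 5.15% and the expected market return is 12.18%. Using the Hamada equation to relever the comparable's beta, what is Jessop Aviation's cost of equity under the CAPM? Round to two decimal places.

β_L = β_U × [1 + (1 − t)(D/E)] = 1.437 × [1 + (1 − 0.23) × 1.68]
    = 1.437 × [1 + 0.77 × 1.68] = 1.437 × 2.2936 = 3.2959
MRP = 12.18% − 5.15% = 7.03%
E(R) = R_f + β_L × MRP = 5.15% + 3.2959 × 7.03% = 28.32%

28.32%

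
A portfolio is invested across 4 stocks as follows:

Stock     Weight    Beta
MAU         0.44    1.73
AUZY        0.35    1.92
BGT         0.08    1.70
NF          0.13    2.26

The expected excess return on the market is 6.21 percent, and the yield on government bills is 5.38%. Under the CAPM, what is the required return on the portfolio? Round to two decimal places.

16.95%

β_P = Σ w_i β_i = 0.44×1.73 + 0.35×1.92 + 0.08×1.70 + 0.13×2.26 = 1.8630
E(R_P) = R_f + β_P × MRP = 5.38% + 1.8630 × 6.21% = 16.95%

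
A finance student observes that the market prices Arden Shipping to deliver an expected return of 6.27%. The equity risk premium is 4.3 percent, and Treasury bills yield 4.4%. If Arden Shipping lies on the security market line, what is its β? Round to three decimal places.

β = (E(R) − R_f) / MRP = (6.27% − 4.4%) / 4.3% = 1.87% / 4.3% = 0.435

0.435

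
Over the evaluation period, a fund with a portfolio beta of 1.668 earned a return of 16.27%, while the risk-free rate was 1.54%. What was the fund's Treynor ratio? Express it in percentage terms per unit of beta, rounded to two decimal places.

Treynor = (R_P − R_f) / β_P = (16.27% − 1.54%) / 1.6680 = 14.73% / 1.6680 = 8.83%

8.83%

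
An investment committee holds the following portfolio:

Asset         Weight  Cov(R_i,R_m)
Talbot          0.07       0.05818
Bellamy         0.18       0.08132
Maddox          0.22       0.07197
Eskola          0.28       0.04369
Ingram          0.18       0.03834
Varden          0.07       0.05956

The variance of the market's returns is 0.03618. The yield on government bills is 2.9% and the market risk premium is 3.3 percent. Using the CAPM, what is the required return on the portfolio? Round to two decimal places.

β_Talbot = 0.05818 / 0.03618 = 1.6081
β_Bellamy = 0.08132 / 0.03618 = 2.2477
β_Maddox = 0.07197 / 0.03618 = 1.9892
β_Eskola = 0.04369 / 0.03618 = 1.2076
β_Ingram = 0.03834 / 0.03618 = 1.0597
β_Varden = 0.05956 / 0.03618 = 1.6462
β_P = Σ w_i β_i = 0.07×1.6081 + 0.18×2.2477 + 0.22×1.9892 + 0.28×1.2076 + 0.18×1.0597 + 0.07×1.6462 = 1.5989
E(R_P) = R_f + β_P × MRP = 2.9% + 1.5989 × 3.3% = 8.18%

8.18%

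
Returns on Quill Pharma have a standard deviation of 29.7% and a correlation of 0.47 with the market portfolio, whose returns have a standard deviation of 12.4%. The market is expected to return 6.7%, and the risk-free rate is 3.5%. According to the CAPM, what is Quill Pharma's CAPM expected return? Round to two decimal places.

β = ρ × σ_i / σ_m = 0.47 × 29.7% / 12.4% = 1.1257
MRP = 6.7% − 3.5% = 3.20%
E(R) = 3.5% + 1.1257 × 3.2% = 7.10%

7.10%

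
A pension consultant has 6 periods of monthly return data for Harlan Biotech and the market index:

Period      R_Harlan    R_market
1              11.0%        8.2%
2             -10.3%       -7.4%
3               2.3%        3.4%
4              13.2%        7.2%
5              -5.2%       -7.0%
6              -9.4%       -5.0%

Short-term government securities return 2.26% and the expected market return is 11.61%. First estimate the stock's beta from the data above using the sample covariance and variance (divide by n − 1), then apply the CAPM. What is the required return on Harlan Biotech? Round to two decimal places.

14.98%

Mean R_i = (11.0 − 10.3 + 2.3 + 13.2 − 5.2 − 9.4) / 6 = 0.2667%
Mean R_m = (8.2 − 7.4 + 3.4 + 7.2 − 7.0 − 5.0) / 6 = -0.1000%
Σ(R_i − R̄_i)(R_m − R̄_m) = 352.8400  ⇒  Cov = 352.8400 / 5 = 70.5680
Σ(R_m − R̄_m)² = 259.3400  ⇒  Var(R_m) = 259.3400 / 5 = 51.8680
β = Cov / Var(R_m) = 70.5680 / 51.8680 = 1.3605
MRP = 11.61% − 2.26% = 9.35%
E(R) = R_f + β × MRP = 2.26% + 1.3605 × 9.35% = 14.98%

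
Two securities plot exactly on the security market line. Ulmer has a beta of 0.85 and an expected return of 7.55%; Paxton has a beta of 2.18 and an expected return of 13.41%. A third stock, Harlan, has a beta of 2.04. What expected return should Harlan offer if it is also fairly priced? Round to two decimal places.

12.79%

MRP (SML slope) = (13.41% − 7.55%) / (2.18 − 0.85) = 5.86% / 1.33 = 4.4060%
R_f (intercept) = 7.55% − 0.85 × 4.4060% = 3.8049%
E(R_Harlan) = R_f + β × MRP = 3.8049% + 2.04 × 4.4060% = 12.79%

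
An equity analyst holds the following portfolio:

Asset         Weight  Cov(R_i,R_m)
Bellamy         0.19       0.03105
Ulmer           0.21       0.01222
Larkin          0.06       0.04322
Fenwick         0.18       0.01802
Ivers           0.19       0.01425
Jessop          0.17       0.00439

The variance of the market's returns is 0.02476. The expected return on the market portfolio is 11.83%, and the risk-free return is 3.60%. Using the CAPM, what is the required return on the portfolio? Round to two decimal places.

9.50%

β_Bellamy = 0.03105 / 0.02476 = 1.2540
β_Ulmer = 0.01222 / 0.02476 = 0.4935
β_Larkin = 0.04322 / 0.02476 = 1.7456
β_Fenwick = 0.01802 / 0.02476 = 0.7278
β_Ivers = 0.01425 / 0.02476 = 0.5755
β_Jessop = 0.00439 / 0.02476 = 0.1773
β_P = Σ w_i β_i = 0.19×1.2540 + 0.21×0.4935 + 0.06×1.7456 + 0.18×0.7278 + 0.19×0.5755 + 0.17×0.1773 = 0.7171
MRP = 11.83% − 3.60% = 8.23%
E(R_P) = R_f + β_P × MRP = 3.60% + 0.7171 × 8.23% = 9.50%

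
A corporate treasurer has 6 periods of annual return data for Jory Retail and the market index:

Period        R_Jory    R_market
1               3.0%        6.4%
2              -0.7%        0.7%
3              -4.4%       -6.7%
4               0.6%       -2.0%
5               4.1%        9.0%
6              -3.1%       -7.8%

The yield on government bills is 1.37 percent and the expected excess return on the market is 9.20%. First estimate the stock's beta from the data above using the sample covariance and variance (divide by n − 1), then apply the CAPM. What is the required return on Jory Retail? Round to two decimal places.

Mean R_i = (3.0 − 0.7 − 4.4 + 0.6 + 4.1 − 3.1) / 6 = -0.0833%
Mean R_m = (6.4 + 0.7 − 6.7 − 2.0 + 9.0 − 7.8) / 6 = -0.0667%
Σ(R_i − R̄_i)(R_m − R̄_m) = 108.0367  ⇒  Cov = 108.0367 / 5 = 21.6073
Σ(R_m − R̄_m)² = 232.1533  ⇒  Var(R_m) = 232.1533 / 5 = 46.4307
β = Cov / Var(R_m) = 21.6073 / 46.4307 = 0.4654
E(R) = R_f + β × MRP = 1.37% + 0.4654 × 9.20% = 5.65%

5.65%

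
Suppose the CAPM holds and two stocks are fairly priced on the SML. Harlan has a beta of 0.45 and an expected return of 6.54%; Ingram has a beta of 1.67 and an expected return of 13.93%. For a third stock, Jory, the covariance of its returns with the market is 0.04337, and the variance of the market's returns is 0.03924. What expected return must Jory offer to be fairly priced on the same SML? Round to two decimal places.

10.51%

MRP = (13.93% − 6.54%) / (1.67 − 0.45) = 6.0574%
R_f = 6.54% − 0.45 × 6.0574% = 3.8142%
β_Jory = Cov / Var(R_m) = 0.04337 / 0.03924 = 1.1052
E(R_Jory) = R_f + β × MRP = 3.8142% + 1.1052 × 6.0574% = 10.51%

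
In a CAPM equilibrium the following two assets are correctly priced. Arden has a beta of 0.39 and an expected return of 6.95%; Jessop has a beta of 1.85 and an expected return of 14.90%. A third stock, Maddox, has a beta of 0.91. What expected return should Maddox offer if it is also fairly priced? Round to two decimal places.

9.78%

MRP (SML slope) = (14.90% − 6.95%) / (1.85 − 0.39) = 7.95% / 1.46 = 5.4452%
R_f (intercept) = 6.95% − 0.39 × 5.4452% = 4.8264%
E(R_Maddox) = R_f + β × MRP = 4.8264% + 0.91 × 5.4452% = 9.78%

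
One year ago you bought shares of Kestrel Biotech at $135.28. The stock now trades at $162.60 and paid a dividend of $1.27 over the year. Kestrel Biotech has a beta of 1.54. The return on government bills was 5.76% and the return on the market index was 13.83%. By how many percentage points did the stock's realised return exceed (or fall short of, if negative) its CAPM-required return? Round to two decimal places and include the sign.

+2.95%

Realised HPR = (P1 + D1 − P0) / P0 = (162.60 + 1.27 − 135.28) / 135.28 = 28.59 / 135.28 = 21.1339%
MRP = 13.83% − 5.76% = 8.07%
CAPM required = R_f + β·MRP = 5.76% + 1.54 × 8.07% = 18.1878%
α = realised − required = 21.1339% − 18.1878% = +2.95%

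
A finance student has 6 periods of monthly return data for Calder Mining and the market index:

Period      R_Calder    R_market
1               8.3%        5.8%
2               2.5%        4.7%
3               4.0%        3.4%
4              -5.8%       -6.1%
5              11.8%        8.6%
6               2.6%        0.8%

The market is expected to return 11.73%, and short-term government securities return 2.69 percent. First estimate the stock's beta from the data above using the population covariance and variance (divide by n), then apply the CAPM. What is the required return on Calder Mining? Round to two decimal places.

Mean R_i = (8.3 + 2.5 + 4.0 − 5.8 + 11.8 + 2.6) / 6 = 3.9000%
Mean R_m = (5.8 + 4.7 + 3.4 − 6.1 + 8.6 + 0.8) / 6 = 2.8667%
Σ(R_i − R̄_i)(R_m − R̄_m) = 145.3500  ⇒  Cov = 145.3500 / 6 = 24.2250
Σ(R_m − R̄_m)² = 129.7933  ⇒  Var(R_m) = 129.7933 / 6 = 21.6322
β = Cov / Var(R_m) = 24.2250 / 21.6322 = 1.1199
MRP = 11.73% − 2.69% = 9.04%
E(R) = R_f + β × MRP = 2.69% + 1.1199 × 9.04% = 12.81%

12.81%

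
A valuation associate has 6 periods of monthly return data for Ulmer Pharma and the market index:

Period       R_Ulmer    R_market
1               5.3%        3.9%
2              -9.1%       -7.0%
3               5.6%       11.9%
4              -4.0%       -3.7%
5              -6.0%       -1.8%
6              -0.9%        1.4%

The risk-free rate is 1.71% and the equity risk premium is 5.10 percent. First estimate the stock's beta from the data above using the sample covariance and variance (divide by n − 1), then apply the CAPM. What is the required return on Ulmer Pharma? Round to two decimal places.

5.92%

Mean R_i = (5.3 − 9.1 + 5.6 − 4.0 − 6.0 − 0.9) / 6 = -1.5167%
Mean R_m = (3.9 − 7.0 + 11.9 − 3.7 − 1.8 + 1.4) / 6 = 0.7833%
Σ(R_i − R̄_i)(R_m − R̄_m) = 182.4783  ⇒  Cov = 182.4783 / 5 = 36.4957
Σ(R_m − R̄_m)² = 221.0283  ⇒  Var(R_m) = 221.0283 / 5 = 44.2057
β = Cov / Var(R_m) = 36.4957 / 44.2057 = 0.8256
E(R) = R_f + β × MRP = 1.71% + 0.8256 × 5.10% = 5.92%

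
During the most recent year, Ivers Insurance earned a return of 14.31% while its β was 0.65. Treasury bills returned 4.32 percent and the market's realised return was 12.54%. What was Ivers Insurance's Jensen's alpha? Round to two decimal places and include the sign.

Market excess return = 12.54% − 4.32% = 8.22%
CAPM benchmark = R_f + β(R_m − R_f) = 4.32% + 0.65 × 8.22% = 9.6630%
α = actual − benchmark = 14.31% − 9.6630% = +4.65%

+4.65%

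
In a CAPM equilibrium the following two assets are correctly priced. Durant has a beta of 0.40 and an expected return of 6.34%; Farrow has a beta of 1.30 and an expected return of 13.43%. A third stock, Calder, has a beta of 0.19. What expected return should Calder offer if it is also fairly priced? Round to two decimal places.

MRP (SML slope) = (13.43% − 6.34%) / (1.30 − 0.40) = 7.09% / 0.90 = 7.8778%
R_f (intercept) = 6.34% − 0.40 × 7.8778% = 3.1889%
E(R_Calder) = R_f + β × MRP = 3.1889% + 0.19 × 7.8778% = 4.69%

4.69%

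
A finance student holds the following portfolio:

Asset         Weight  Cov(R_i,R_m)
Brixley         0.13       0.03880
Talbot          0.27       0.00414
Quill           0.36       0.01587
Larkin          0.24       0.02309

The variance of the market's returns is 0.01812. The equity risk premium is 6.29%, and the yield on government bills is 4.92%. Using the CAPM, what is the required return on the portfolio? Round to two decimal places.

10.97%

β_Brixley = 0.03880 / 0.01812 = 2.1413
β_Talbot = 0.00414 / 0.01812 = 0.2285
β_Quill = 0.01587 / 0.01812 = 0.8758
β_Larkin = 0.02309 / 0.01812 = 1.2743
β_P = Σ w_i β_i = 0.13×2.1413 + 0.27×0.2285 + 0.36×0.8758 + 0.24×1.2743 = 0.9612
E(R_P) = R_f + β_P × MRP = 4.92% + 0.9612 × 6.29% = 10.97%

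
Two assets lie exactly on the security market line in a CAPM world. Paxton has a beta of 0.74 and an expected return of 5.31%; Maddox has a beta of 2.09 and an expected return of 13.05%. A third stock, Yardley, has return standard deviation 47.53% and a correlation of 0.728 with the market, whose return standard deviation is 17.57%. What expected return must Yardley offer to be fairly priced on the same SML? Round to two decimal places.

MRP = (13.05% − 5.31%) / (2.09 − 0.74) = 5.7333%
R_f = 5.31% − 0.74 × 5.7333% = 1.0674%
β_Yardley = ρ·σ_i/σ_m = 0.728 × 47.53 / 17.57 = 1.9694
E(R_Yardley) = R_f + β × MRP = 1.0674% + 1.9694 × 5.7333% = 12.36%

12.36%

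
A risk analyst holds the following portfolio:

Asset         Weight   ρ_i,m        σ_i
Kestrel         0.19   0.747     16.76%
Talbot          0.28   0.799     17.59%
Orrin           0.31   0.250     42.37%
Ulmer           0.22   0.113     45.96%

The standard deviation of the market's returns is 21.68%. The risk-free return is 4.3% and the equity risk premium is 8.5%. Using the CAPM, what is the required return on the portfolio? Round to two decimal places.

8.51%

β_Kestrel = 0.747 × 16.76% / 21.68% = 0.5775
β_Talbot = 0.799 × 17.59% / 21.68% = 0.6483
β_Orrin = 0.250 × 42.37% / 21.68% = 0.4886
β_Ulmer = 0.113 × 45.96% / 21.68% = 0.2396
β_P = Σ w_i β_i = 0.19×0.5775 + 0.28×0.6483 + 0.31×0.4886 + 0.22×0.2396 = 0.4954
E(R_P) = R_f + β_P × MRP = 4.3% + 0.4954 × 8.5% = 8.51%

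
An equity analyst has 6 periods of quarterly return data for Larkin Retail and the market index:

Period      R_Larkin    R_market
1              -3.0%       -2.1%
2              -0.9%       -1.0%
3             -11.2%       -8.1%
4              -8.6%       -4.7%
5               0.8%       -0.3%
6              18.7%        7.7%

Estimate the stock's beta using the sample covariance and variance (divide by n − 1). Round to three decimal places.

Mean R_i = (-3.0 − 0.9 − 11.2 − 8.6 + 0.8 + 18.7) / 6 = -0.7000%
Mean R_m = (-2.1 − 1.0 − 8.1 − 4.7 − 0.3 + 7.7) / 6 = -1.4167%
Σ(R_i − R̄_i)(R_m − R̄_m) = 276.1400  ⇒  Cov = 276.1400 / 5 = 55.2280
Σ(R_m − R̄_m)² = 140.4483  ⇒  Var(R_m) = 140.4483 / 5 = 28.0897
β = Cov / Var(R_m) = 55.2280 / 28.0897 = 1.9661

1.966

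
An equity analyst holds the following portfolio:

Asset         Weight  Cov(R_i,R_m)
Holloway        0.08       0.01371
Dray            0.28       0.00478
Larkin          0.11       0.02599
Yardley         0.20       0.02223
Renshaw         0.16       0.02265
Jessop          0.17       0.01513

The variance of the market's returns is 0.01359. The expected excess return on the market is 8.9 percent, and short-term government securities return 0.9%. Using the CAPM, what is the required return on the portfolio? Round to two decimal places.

β_Holloway = 0.01371 / 0.01359 = 1.0088
β_Dray = 0.00478 / 0.01359 = 0.3517
β_Larkin = 0.02599 / 0.01359 = 1.9124
β_Yardley = 0.02223 / 0.01359 = 1.6358
β_Renshaw = 0.02265 / 0.01359 = 1.6667
β_Jessop = 0.01513 / 0.01359 = 1.1133
β_P = Σ w_i β_i = 0.08×1.0088 + 0.28×0.3517 + 0.11×1.9124 + 0.20×1.6358 + 0.16×1.6667 + 0.17×1.1133 = 1.1726
E(R_P) = R_f + β_P × MRP = 0.9% + 1.1726 × 8.9% = 11.34%

11.34%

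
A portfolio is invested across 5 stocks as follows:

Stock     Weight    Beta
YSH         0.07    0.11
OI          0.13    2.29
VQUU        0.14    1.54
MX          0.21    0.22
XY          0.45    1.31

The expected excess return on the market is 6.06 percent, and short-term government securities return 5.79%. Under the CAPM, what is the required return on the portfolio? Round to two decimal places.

12.80%

β_P = Σ w_i β_i = 0.07×0.11 + 0.13×2.29 + 0.14×1.54 + 0.21×0.22 + 0.45×1.31 = 1.1567
E(R_P) = R_f + β_P × MRP = 5.79% + 1.1567 × 6.06% = 12.80%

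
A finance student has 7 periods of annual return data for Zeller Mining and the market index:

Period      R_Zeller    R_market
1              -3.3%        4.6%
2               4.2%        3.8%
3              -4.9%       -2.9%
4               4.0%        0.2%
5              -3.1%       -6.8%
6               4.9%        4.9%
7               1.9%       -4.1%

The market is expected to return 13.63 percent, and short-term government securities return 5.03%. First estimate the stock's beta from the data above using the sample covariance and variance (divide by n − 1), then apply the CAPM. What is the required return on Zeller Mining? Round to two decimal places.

8.52%

Mean R_i = (-3.3 + 4.2 − 4.9 + 4.0 − 3.1 + 4.9 + 1.9) / 7 = 0.5286%
Mean R_m = (4.6 + 3.8 − 2.9 + 0.2 − 6.8 + 4.9 − 4.1) / 7 = -0.0429%
Σ(R_i − R̄_i)(R_m − R̄_m) = 53.2486  ⇒  Cov = 53.2486 / 6 = 8.8748
Σ(R_m − R̄_m)² = 131.0971  ⇒  Var(R_m) = 131.0971 / 6 = 21.8495
β = Cov / Var(R_m) = 8.8748 / 21.8495 = 0.4062
MRP = 13.63% − 5.03% = 8.60%
E(R) = R_f + β × MRP = 5.03% + 0.4062 × 8.60% = 8.52%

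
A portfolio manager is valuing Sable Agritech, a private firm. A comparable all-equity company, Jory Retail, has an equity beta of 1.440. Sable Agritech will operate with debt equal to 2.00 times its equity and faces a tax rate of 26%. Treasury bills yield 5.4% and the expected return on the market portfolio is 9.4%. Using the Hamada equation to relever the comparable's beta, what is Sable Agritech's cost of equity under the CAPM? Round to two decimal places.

β_L = β_U × [1 + (1 − t)(D/E)] = 1.440 × [1 + (1 − 0.26) × 2.00]
    = 1.440 × [1 + 0.74 × 2.00] = 1.440 × 2.4800 = 3.5712
MRP = 9.4% − 5.4% = 4.00%
E(R) = R_f + β_L × MRP = 5.4% + 3.5712 × 4.0% = 19.68%

19.68%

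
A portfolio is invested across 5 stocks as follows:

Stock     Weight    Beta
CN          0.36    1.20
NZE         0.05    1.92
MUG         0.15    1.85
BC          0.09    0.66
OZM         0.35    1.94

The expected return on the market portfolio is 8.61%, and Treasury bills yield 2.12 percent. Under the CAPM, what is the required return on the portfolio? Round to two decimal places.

12.14%

β_P = Σ w_i β_i = 0.36×1.20 + 0.05×1.92 + 0.15×1.85 + 0.09×0.66 + 0.35×1.94 = 1.5439
MRP = 8.61% − 2.12% = 6.49%
E(R_P) = R_f + β_P × MRP = 2.12% + 1.5439 × 6.49% = 12.14%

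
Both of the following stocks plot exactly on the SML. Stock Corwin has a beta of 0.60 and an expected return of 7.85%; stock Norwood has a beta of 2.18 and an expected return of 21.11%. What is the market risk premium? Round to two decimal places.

Both satisfy E(R) = R_f + β·MRP, so the slope of the SML is
MRP = (21.11% − 7.85%) / (2.18 − 0.60) = 13.26% / 1.58 = 8.3924%

8.39%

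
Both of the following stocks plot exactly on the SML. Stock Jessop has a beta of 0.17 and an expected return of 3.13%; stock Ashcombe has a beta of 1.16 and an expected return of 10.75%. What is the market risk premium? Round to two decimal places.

Both satisfy E(R) = R_f + β·MRP, so the slope of the SML is
MRP = (10.75% − 3.13%) / (1.16 − 0.17) = 7.62% / 0.99 = 7.6970%

7.70%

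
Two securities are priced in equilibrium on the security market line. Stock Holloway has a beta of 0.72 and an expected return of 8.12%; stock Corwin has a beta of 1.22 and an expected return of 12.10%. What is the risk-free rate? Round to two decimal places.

Both satisfy E(R) = R_f + β·MRP, so the slope of the SML is
MRP = (12.10% − 8.12%) / (1.22 − 0.72) = 3.98% / 0.50 = 7.9600%
R_f = E(R_Holloway) − β_Holloway·MRP = 8.12% − 0.72 × 7.9600% = 2.3888%

2.39%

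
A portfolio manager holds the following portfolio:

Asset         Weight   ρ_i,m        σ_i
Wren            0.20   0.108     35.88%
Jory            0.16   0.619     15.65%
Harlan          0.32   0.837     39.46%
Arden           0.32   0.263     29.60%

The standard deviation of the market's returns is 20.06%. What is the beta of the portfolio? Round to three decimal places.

β_Wren = 0.108 × 35.88% / 20.06% = 0.1932
β_Jory = 0.619 × 15.65% / 20.06% = 0.4829
β_Harlan = 0.837 × 39.46% / 20.06% = 1.6465
β_Arden = 0.263 × 29.60% / 20.06% = 0.3881
β_P = Σ w_i β_i = 0.20×0.1932 + 0.16×0.4829 + 0.32×1.6465 + 0.32×0.3881 = 0.7670

0.767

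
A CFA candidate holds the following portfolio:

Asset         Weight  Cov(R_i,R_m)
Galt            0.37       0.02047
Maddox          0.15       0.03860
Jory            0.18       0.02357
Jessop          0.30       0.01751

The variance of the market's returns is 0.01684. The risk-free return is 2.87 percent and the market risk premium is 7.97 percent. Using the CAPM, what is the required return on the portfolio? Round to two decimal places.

13.69%

β_Galt = 0.02047 / 0.01684 = 1.2156
β_Maddox = 0.03860 / 0.01684 = 2.2922
β_Jory = 0.02357 / 0.01684 = 1.3996
β_Jessop = 0.01751 / 0.01684 = 1.0398
β_P = Σ w_i β_i = 0.37×1.2156 + 0.15×2.2922 + 0.18×1.3996 + 0.30×1.0398 = 1.3575
E(R_P) = R_f + β_P × MRP = 2.87% + 1.3575 × 7.97% = 13.69%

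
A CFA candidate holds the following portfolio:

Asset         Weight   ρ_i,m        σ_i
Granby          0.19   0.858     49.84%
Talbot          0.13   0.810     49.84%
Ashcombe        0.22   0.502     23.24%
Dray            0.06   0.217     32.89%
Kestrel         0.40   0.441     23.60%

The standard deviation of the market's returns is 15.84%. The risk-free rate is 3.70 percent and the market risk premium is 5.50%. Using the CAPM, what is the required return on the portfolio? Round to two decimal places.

β_Granby = 0.858 × 49.84% / 15.84% = 2.6997
β_Talbot = 0.810 × 49.84% / 15.84% = 2.5486
β_Ashcombe = 0.502 × 23.24% / 15.84% = 0.7365
β_Dray = 0.217 × 32.89% / 15.84% = 0.4506
β_Kestrel = 0.441 × 23.60% / 15.84% = 0.6570
β_P = Σ w_i β_i = 0.19×2.6997 + 0.13×2.5486 + 0.22×0.7365 + 0.06×0.4506 + 0.40×0.6570 = 1.2961
E(R_P) = R_f + β_P × MRP = 3.70% + 1.2961 × 5.50% = 10.83%

10.83%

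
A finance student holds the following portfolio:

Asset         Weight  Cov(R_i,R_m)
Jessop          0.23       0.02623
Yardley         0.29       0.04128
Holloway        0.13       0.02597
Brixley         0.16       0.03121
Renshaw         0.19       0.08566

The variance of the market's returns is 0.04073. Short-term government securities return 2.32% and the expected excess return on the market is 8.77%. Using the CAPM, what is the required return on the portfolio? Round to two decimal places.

11.50%

β_Jessop = 0.02623 / 0.04073 = 0.6440
β_Yardley = 0.04128 / 0.04073 = 1.0135
β_Holloway = 0.02597 / 0.04073 = 0.6376
β_Brixley = 0.03121 / 0.04073 = 0.7663
β_Renshaw = 0.08566 / 0.04073 = 2.1031
β_P = Σ w_i β_i = 0.23×0.6440 + 0.29×1.0135 + 0.13×0.6376 + 0.16×0.7663 + 0.19×2.1031 = 1.0471
E(R_P) = R_f + β_P × MRP = 2.32% + 1.0471 × 8.77% = 11.50%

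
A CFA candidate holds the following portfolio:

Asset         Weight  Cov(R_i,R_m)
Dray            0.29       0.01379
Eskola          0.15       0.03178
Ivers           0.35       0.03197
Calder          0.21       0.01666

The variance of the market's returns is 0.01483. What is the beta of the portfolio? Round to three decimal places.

1.582

β_Dray = 0.01379 / 0.01483 = 0.9299
β_Eskola = 0.03178 / 0.01483 = 2.1430
β_Ivers = 0.03197 / 0.01483 = 2.1558
β_Calder = 0.01666 / 0.01483 = 1.1234
β_P = Σ w_i β_i = 0.29×0.9299 + 0.15×2.1430 + 0.35×2.1558 + 0.21×1.1234 = 1.5816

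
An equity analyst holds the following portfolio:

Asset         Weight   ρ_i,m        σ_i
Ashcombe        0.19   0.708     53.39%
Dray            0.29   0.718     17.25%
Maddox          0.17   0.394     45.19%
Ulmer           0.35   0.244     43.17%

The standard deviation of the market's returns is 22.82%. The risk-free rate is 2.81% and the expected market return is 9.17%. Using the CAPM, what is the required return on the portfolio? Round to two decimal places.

7.68%

β_Ashcombe = 0.708 × 53.39% / 22.82% = 1.6564
β_Dray = 0.718 × 17.25% / 22.82% = 0.5427
β_Maddox = 0.394 × 45.19% / 22.82% = 0.7802
β_Ulmer = 0.244 × 43.17% / 22.82% = 0.4616
β_P = Σ w_i β_i = 0.19×1.6564 + 0.29×0.5427 + 0.17×0.7802 + 0.35×0.4616 = 0.7663
MRP = 9.17% − 2.81% = 6.36%
E(R_P) = R_f + β_P × MRP = 2.81% + 0.7663 × 6.36% = 7.68%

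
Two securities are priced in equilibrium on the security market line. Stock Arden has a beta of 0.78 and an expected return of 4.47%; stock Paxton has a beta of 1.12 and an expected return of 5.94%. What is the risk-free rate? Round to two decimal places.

Both satisfy E(R) = R_f + β·MRP, so the slope of the SML is
MRP = (5.94% − 4.47%) / (1.12 − 0.78) = 1.47% / 0.34 = 4.3235%
R_f = E(R_Arden) − β_Arden·MRP = 4.47% − 0.78 × 4.3235% = 1.0977%

1.10%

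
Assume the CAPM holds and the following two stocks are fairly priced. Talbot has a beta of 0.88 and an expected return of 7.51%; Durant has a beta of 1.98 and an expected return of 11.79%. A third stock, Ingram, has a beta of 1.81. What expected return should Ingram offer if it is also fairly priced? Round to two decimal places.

11.13%

MRP (SML slope) = (11.79% − 7.51%) / (1.98 − 0.88) = 4.28% / 1.10 = 3.8909%
R_f (intercept) = 7.51% − 0.88 × 3.8909% = 4.0860%
E(R_Ingram) = R_f + β × MRP = 4.0860% + 1.81 × 3.8909% = 11.13%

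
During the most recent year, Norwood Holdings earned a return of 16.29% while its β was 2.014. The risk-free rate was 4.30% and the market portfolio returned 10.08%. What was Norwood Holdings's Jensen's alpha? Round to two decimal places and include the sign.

+0.35%

Market excess return = 10.08% − 4.30% = 5.78%
CAPM benchmark = R_f + β(R_m − R_f) = 4.30% + 2.014 × 5.78% = 15.94092%
α = actual − benchmark = 16.29% − 15.94092% = +0.35%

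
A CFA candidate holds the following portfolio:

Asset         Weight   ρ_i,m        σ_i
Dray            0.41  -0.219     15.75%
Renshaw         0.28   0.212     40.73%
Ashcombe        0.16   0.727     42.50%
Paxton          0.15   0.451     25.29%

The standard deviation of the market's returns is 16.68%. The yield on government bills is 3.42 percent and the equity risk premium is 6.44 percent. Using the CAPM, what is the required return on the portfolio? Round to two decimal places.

β_Dray = -0.219 × 15.75% / 16.68% = -0.2068
β_Renshaw = 0.212 × 40.73% / 16.68% = 0.5177
β_Ashcombe = 0.727 × 42.50% / 16.68% = 1.8524
β_Paxton = 0.451 × 25.29% / 16.68% = 0.6838
β_P = Σ w_i β_i = 0.41×-0.2068 + 0.28×0.5177 + 0.16×1.8524 + 0.15×0.6838 = 0.4591
E(R_P) = R_f + β_P × MRP = 3.42% + 0.4591 × 6.44% = 6.38%

6.38%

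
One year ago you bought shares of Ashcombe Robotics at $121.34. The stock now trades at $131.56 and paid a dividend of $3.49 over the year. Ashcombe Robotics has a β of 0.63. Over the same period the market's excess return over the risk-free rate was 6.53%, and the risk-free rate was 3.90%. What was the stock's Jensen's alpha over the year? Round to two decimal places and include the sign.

+3.28%

Realised HPR = (P1 + D1 − P0) / P0 = (131.56 + 3.49 − 121.34) / 121.34 = 13.71 / 121.34 = 11.2988%
CAPM required = R_f + β·MRP = 3.90% + 0.63 × 6.53% = 8.0139%
α = realised − required = 11.2988% − 8.0139% = +3.28%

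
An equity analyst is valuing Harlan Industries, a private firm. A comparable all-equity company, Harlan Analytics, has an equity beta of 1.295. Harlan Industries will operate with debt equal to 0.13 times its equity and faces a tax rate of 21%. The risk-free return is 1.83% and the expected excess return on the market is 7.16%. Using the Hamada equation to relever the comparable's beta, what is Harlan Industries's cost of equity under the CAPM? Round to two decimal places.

12.05%

β_L = β_U × [1 + (1 − t)(D/E)] = 1.295 × [1 + (1 − 0.21) × 0.13]
    = 1.295 × [1 + 0.79 × 0.13] = 1.295 × 1.1027 = 1.4280
E(R) = R_f + β_L × MRP = 1.83% + 1.4280 × 7.16% = 12.05%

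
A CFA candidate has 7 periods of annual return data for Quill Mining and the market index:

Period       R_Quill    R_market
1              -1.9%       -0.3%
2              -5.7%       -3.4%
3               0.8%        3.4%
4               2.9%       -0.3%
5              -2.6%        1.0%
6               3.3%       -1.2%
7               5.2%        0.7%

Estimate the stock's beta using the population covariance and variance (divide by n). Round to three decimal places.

0.721

Mean R_i = (-1.9 − 5.7 + 0.8 + 2.9 − 2.6 + 3.3 + 5.2) / 7 = 0.2857%
Mean R_m = (-0.3 − 3.4 + 3.4 − 0.3 + 1.0 − 1.2 + 0.7) / 7 = -0.0143%
Σ(R_i − R̄_i)(R_m − R̄_m) = 18.9086  ⇒  Cov = 18.9086 / 7 = 2.7012
Σ(R_m − R̄_m)² = 26.2286  ⇒  Var(R_m) = 26.2286 / 7 = 3.7469
β = Cov / Var(R_m) = 2.7012 / 3.7469 = 0.7209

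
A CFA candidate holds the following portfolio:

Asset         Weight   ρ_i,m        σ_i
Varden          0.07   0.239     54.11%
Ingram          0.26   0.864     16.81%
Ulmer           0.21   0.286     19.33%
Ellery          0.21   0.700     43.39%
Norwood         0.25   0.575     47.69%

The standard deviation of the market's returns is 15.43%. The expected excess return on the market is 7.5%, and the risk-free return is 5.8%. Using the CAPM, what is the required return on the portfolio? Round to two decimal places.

15.07%

β_Varden = 0.239 × 54.11% / 15.43% = 0.8381
β_Ingram = 0.864 × 16.81% / 15.43% = 0.9413
β_Ulmer = 0.286 × 19.33% / 15.43% = 0.3583
β_Ellery = 0.700 × 43.39% / 15.43% = 1.9684
β_Norwood = 0.575 × 47.69% / 15.43% = 1.7772
β_P = Σ w_i β_i = 0.07×0.8381 + 0.26×0.9413 + 0.21×0.3583 + 0.21×1.9684 + 0.25×1.7772 = 1.2363
E(R_P) = R_f + β_P × MRP = 5.8% + 1.2363 × 7.5% = 15.07%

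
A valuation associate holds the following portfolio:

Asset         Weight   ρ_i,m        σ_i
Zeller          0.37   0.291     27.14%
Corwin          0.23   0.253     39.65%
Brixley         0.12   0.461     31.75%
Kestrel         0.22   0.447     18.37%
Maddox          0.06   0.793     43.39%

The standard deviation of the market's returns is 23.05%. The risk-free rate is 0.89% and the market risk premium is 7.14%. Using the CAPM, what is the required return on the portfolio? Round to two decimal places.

4.25%

β_Zeller = 0.291 × 27.14% / 23.05% = 0.3426
β_Corwin = 0.253 × 39.65% / 23.05% = 0.4352
β_Brixley = 0.461 × 31.75% / 23.05% = 0.6350
β_Kestrel = 0.447 × 18.37% / 23.05% = 0.3562
β_Maddox = 0.793 × 43.39% / 23.05% = 1.4928
β_P = Σ w_i β_i = 0.37×0.3426 + 0.23×0.4352 + 0.12×0.6350 + 0.22×0.3562 + 0.06×1.4928 = 0.4710
E(R_P) = R_f + β_P × MRP = 0.89% + 0.4710 × 7.14% = 4.25%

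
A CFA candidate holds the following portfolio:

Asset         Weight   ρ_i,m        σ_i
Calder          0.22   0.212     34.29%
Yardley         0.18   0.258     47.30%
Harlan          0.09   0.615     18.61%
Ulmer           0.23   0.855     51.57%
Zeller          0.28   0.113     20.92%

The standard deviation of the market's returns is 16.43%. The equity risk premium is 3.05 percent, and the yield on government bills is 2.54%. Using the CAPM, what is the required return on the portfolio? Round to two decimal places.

β_Calder = 0.212 × 34.29% / 16.43% = 0.4425
β_Yardley = 0.258 × 47.30% / 16.43% = 0.7428
β_Harlan = 0.615 × 18.61% / 16.43% = 0.6966
β_Ulmer = 0.855 × 51.57% / 16.43% = 2.6836
β_Zeller = 0.113 × 20.92% / 16.43% = 0.1439
β_P = Σ w_i β_i = 0.22×0.4425 + 0.18×0.7428 + 0.09×0.6966 + 0.23×2.6836 + 0.28×0.1439 = 0.9513
E(R_P) = R_f + β_P × MRP = 2.54% + 0.9513 × 3.05% = 5.44%

5.44%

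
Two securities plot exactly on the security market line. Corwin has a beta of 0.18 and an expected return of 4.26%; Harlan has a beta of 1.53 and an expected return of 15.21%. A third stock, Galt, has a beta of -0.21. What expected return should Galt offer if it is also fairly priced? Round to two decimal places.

MRP (SML slope) = (15.21% − 4.26%) / (1.53 − 0.18) = 10.95% / 1.35 = 8.1111%
R_f (intercept) = 4.26% − 0.18 × 8.1111% = 2.8000%
E(R_Galt) = R_f + β × MRP = 2.8000% + -0.21 × 8.1111% = 1.10%

1.10%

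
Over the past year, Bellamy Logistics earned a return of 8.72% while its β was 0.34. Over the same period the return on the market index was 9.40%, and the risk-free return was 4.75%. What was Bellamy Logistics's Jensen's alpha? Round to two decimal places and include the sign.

+2.39%

Market excess return = 9.40% − 4.75% = 4.65%
CAPM benchmark = R_f + β(R_m − R_f) = 4.75% + 0.34 × 4.65% = 6.3310%
α = actual − benchmark = 8.72% − 6.3310% = +2.39%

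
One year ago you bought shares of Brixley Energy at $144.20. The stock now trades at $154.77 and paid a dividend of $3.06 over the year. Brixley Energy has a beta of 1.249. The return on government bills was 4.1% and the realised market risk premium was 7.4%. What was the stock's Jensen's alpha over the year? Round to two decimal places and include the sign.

-3.89%

Realised HPR = (P1 + D1 − P0) / P0 = (154.77 + 3.06 − 144.20) / 144.20 = 13.63 / 144.20 = 9.4521%
CAPM required = R_f + β·MRP = 4.1% + 1.249 × 7.4% = 13.3426%
α = realised − required = 9.4521% − 13.3426% = -3.89%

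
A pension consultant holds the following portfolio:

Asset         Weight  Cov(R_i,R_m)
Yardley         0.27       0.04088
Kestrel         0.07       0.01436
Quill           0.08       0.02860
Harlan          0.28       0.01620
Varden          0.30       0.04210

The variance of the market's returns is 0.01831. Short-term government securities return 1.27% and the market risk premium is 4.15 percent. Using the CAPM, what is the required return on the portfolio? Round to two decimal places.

8.41%

β_Yardley = 0.04088 / 0.01831 = 2.2327
β_Kestrel = 0.01436 / 0.01831 = 0.7843
β_Quill = 0.02860 / 0.01831 = 1.5620
β_Harlan = 0.01620 / 0.01831 = 0.8848
β_Varden = 0.04210 / 0.01831 = 2.2993
β_P = Σ w_i β_i = 0.27×2.2327 + 0.07×0.7843 + 0.08×1.5620 + 0.28×0.8848 + 0.30×2.2993 = 1.7202
E(R_P) = R_f + β_P × MRP = 1.27% + 1.7202 × 4.15% = 8.41%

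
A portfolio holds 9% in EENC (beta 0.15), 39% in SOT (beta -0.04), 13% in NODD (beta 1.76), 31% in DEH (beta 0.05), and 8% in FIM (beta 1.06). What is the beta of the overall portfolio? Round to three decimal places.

β_P = Σ w_i β_i = 0.09×0.15 + 0.39×-0.04 + 0.13×1.76 + 0.31×0.05 + 0.08×1.06 = 0.3270

0.327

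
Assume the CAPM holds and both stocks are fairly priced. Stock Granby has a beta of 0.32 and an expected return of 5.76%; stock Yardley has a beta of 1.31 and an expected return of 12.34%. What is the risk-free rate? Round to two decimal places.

Both satisfy E(R) = R_f + β·MRP, so the slope of the SML is
MRP = (12.34% − 5.76%) / (1.31 − 0.32) = 6.58% / 0.99 = 6.6465%
R_f = E(R_Granby) − β_Granby·MRP = 5.76% − 0.32 × 6.6465% = 3.6331%

3.63%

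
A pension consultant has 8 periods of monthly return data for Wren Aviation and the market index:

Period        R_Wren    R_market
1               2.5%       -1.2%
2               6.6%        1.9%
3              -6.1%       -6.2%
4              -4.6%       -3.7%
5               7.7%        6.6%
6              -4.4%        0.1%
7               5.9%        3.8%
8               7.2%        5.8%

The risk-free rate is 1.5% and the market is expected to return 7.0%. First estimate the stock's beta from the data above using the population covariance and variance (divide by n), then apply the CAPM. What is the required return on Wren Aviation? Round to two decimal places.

7.90%

Mean R_i = (2.5 + 6.6 − 6.1 − 4.6 + 7.7 − 4.4 + 5.9 + 7.2) / 8 = 1.8500%
Mean R_m = (-1.2 + 1.9 − 6.2 − 3.7 + 6.6 + 0.1 + 3.8 + 5.8) / 8 = 0.8875%
Σ(R_i − R̄_i)(R_m − R̄_m) = 165.8050  ⇒  Cov = 165.8050 / 8 = 20.7256
Σ(R_m − R̄_m)² = 142.5288  ⇒  Var(R_m) = 142.5288 / 8 = 17.8161
β = Cov / Var(R_m) = 20.7256 / 17.8161 = 1.1633
MRP = 7.0% − 1.5% = 5.50%
E(R) = R_f + β × MRP = 1.5% + 1.1633 × 5.5% = 7.90%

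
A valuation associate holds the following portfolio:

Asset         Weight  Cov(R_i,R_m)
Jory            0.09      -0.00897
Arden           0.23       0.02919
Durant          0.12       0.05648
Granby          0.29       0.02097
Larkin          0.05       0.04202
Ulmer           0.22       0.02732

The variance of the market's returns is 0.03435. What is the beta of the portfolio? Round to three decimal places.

β_Jory = -0.00897 / 0.03435 = -0.2611
β_Arden = 0.02919 / 0.03435 = 0.8498
β_Durant = 0.05648 / 0.03435 = 1.6443
β_Granby = 0.02097 / 0.03435 = 0.6105
β_Larkin = 0.04202 / 0.03435 = 1.2233
β_Ulmer = 0.02732 / 0.03435 = 0.7953
β_P = Σ w_i β_i = 0.09×-0.2611 + 0.23×0.8498 + 0.12×1.6443 + 0.29×0.6105 + 0.05×1.2233 + 0.22×0.7953 = 0.7824

0.782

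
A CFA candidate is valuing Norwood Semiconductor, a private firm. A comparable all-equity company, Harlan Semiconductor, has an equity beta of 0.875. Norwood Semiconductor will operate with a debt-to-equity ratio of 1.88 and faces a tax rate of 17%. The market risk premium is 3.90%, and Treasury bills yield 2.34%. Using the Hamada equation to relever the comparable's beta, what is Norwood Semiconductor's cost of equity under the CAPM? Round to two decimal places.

β_L = β_U × [1 + (1 − t)(D/E)] = 0.875 × [1 + (1 − 0.17) × 1.88]
    = 0.875 × [1 + 0.83 × 1.88] = 0.875 × 2.5604 = 2.2404
E(R) = R_f + β_L × MRP = 2.34% + 2.2404 × 3.90% = 11.08%

11.08%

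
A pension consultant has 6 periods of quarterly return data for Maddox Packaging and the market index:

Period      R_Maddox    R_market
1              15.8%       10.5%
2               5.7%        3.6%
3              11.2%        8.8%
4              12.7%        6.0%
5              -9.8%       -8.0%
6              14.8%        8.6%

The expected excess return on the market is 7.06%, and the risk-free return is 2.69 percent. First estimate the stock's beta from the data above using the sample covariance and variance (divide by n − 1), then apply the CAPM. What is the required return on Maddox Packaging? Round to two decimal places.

Mean R_i = (15.8 + 5.7 + 11.2 + 12.7 − 9.8 + 14.8) / 6 = 8.4000%
Mean R_m = (10.5 + 3.6 + 8.8 + 6.0 − 8.0 + 8.6) / 6 = 4.9167%
Σ(R_i − R̄_i)(R_m − R̄_m) = 319.0600  ⇒  Cov = 319.0600 / 5 = 63.8120
Σ(R_m − R̄_m)² = 229.5683  ⇒  Var(R_m) = 229.5683 / 5 = 45.9137
β = Cov / Var(R_m) = 63.8120 / 45.9137 = 1.3898
E(R) = R_f + β × MRP = 2.69% + 1.3898 × 7.06% = 12.50%

12.50%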